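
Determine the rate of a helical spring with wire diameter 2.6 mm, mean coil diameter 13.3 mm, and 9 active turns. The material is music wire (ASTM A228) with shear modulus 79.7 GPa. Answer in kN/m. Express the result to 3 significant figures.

k = Gd⁴/(8D³N_a) = (79.7×10³ × 2.6⁴) / (8 × 13.3³ × 9)
  = 3.6421e+06 / 169390 = 21.501 N/mm

21.5 kN/m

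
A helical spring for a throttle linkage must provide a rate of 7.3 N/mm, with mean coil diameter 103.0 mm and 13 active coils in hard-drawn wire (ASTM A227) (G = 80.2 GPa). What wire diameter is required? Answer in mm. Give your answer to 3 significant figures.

10.1 mm

d = (8D³N_a·k / G)^(1/4) = (8·103.0³·13·7.3 / (80.2×10³))^0.25
  = (10344)^0.25 = 10.0849 mm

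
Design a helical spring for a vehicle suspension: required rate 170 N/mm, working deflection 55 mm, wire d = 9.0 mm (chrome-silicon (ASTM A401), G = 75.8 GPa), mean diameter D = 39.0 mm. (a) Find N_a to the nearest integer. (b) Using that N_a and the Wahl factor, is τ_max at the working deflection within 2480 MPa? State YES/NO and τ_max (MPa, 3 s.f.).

N_a = Gd⁴/(8D³k) = (75.8×10³)(9.0⁴)/(8·39.0³·170) = 6.165 → N_a = 6
Actual rate k = Gd⁴/(8D³·6) = 174.66 N/mm
Working load F = kδ = 174.66·55 = 9606.5 N
C = 39.0/9.0 = 4.3333; K_W = (4C−1)/(4C−4)+0.615/C = 1.3669
τ_max = K_W·8FD/(πd³) = 1.3669·1308.7 = 1788.9 MPa
τ_max ≤ 2480 MPa → acceptable

(a) 6 coils; (b) YES, τ_max = 1790 MPa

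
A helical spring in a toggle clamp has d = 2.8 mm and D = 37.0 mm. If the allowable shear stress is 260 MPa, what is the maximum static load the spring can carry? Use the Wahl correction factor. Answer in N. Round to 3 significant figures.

C = D/d = 37.0/2.8 = 13.2143
K_W = (4C−1)/(4C−4) + 0.615/C = 51.857/48.857 + 0.0465 = 1.1079
τ_max = K·8FD/(πd³) → F_max = τ_allow·πd³/(8DK)
F_max = 260·π·2.8³/(8·37.0·1.1079) = 17931/327.95 = 54.675 N

54.7 N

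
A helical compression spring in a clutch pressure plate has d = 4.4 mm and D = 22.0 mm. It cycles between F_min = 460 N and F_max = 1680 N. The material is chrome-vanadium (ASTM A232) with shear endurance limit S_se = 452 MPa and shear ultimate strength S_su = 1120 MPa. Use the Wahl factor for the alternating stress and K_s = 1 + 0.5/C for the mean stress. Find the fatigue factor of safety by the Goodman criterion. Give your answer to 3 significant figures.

0.539

C = D/d = 22.0/4.4 = 5.0000; K_W = (4C−1)/(4C−4)+0.615/C = 1.3105; K_s = 1+0.5/C = 1.1000
F_a = (F_max−F_min)/2 = 610 N; F_m = (F_max+F_min)/2 = 1070 N
τ_a = K_W·8F_aD/(πd³) = 1.3105 × 401.18 = 525.74 MPa
τ_m = K_s·8F_mD/(πd³) = 1.1000 × 703.7 = 774.07 MPa
Goodman: 1/n_f = τ_a/S_se + τ_m/S_su = 525.74/452 + 774.07/1120 = 1.16314 + 0.69114 = 1.8543
n_f = 1/1.8543 = 0.5393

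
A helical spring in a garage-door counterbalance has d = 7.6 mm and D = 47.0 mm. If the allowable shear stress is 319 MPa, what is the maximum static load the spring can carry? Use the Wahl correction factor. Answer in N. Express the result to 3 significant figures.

C = D/d = 47.0/7.6 = 6.1842
K_W = (4C−1)/(4C−4) + 0.615/C = 23.737/20.737 + 0.0994 = 1.2441
τ_max = K·8FD/(πd³) → F_max = τ_allow·πd³/(8DK)
F_max = 319·π·7.6³/(8·47.0·1.2441) = 4.3993e+05/467.79 = 940.44 N

940 N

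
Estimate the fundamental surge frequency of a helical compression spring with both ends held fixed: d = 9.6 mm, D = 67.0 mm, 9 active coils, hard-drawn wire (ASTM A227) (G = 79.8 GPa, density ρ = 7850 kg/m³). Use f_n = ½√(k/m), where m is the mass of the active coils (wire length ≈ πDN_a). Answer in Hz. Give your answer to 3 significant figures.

k = Gd⁴/(8D³N_a) = (79.8×10³)(9.6⁴)/(8·67.0³·9) = 31.299 N/mm = 31299 N/m
Wire length L = πDN_a = π·67.0·9 = 1894.4 mm
m = ρ·(πd²/4)·L = 7850 × 72.382×10⁻⁶ m² × 1.8944 m = 1.0764 kg
f_n = ½√(k/m) = 0.5·√(31299/1.0764) = 0.5·√(29078) = 85.261 Hz

85.3 Hz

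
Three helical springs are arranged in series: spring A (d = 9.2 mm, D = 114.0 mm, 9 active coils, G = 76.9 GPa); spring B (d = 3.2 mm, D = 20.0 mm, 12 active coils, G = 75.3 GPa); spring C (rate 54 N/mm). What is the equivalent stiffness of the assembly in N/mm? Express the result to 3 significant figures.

k_A = Gd⁴/(8D³N_a) = (76.9×10³)(9.2⁴)/(8·114.0³·9) = 5.1645 N/mm
k_B = Gd⁴/(8D³N_a) = (75.3×10³)(3.2⁴)/(8·20.0³·12) = 10.281 N/mm
Series: 1/k_eq = 1/5.1645 + 1/10.281 + 1/54 = 0.30941; k_eq = 3.2319 N/mm

3.23 N/mm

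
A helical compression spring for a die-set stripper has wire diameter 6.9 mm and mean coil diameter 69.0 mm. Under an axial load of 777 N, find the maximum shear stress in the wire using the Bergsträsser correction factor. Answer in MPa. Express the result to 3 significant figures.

Spring index C = D/d = 69.0/6.9 = 10.0000
K_B = (4C+2)/(4C−3) = 42.000/37.000 = 1.1351
τ₀ = 8FD/(πd³) = 8·777·69.0/(π·6.9³) = 428904/1032 = 415.59 MPa
τ_max = K·τ₀ = 1.1351 × 415.59 = 471.75 MPa

472 MPa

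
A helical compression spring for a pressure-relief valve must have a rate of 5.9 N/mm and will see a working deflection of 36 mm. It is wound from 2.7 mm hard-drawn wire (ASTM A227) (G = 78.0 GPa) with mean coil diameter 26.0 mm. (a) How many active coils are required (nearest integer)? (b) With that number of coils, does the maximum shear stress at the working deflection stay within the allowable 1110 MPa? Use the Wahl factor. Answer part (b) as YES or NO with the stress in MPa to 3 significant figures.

(a) 5 coils; (b) YES, τ_max = 822 MPa

N_a = Gd⁴/(8D³k) = (78.0×10³)(2.7⁴)/(8·26.0³·5.9) = 4.997 → N_a = 5
Actual rate k = Gd⁴/(8D³·5) = 5.8962 N/mm
Working load F = kδ = 5.8962·36 = 212.26 N
C = 26.0/2.7 = 9.6296; K_W = (4C−1)/(4C−4)+0.615/C = 1.1508
τ_max = K_W·8FD/(πd³) = 1.1508·713.99 = 821.65 MPa
τ_max ≤ 1110 MPa → acceptable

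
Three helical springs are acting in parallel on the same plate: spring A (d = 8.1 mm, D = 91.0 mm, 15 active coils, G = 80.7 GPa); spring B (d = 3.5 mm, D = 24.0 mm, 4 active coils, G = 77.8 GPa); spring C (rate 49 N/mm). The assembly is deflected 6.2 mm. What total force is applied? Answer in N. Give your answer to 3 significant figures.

k_A = Gd⁴/(8D³N_a) = (80.7×10³)(8.1⁴)/(8·91.0³·15) = 3.8416 N/mm
k_B = Gd⁴/(8D³N_a) = (77.8×10³)(3.5⁴)/(8·24.0³·4) = 26.392 N/mm
Parallel: k_eq = 3.8416 + 26.392 + 49 = 79.233 N/mm
F = k_eq·δ = 79.233·6.2 = 491.25 N

491 N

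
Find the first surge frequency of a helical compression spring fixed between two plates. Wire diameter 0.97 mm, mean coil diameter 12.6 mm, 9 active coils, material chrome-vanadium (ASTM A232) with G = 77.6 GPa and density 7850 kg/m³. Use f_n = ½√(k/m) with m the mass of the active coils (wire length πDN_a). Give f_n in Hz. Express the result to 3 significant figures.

k = Gd⁴/(8D³N_a) = (77.6×10³)(0.97⁴)/(8·12.6³·9) = 0.47698 N/mm = 476.98 N/m
Wire length L = πDN_a = π·12.6·9 = 356.26 mm
m = ρ·(πd²/4)·L = 7850 × 0.73898×10⁻⁶ m² × 0.35626 m = 0.0020666 kg
f_n = ½√(k/m) = 0.5·√(476.98/0.0020666) = 0.5·√(2.308e+05) = 240.21 Hz

240 Hz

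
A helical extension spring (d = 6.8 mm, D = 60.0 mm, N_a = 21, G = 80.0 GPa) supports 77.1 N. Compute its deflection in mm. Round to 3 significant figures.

16.4 mm

k = Gd⁴/(8D³N_a) = (80.0×10³)(6.8⁴)/(8·60.0³·21) = 4.7137 N/mm
δ = F/k = 77.1 / 4.7137 = 16.357 mm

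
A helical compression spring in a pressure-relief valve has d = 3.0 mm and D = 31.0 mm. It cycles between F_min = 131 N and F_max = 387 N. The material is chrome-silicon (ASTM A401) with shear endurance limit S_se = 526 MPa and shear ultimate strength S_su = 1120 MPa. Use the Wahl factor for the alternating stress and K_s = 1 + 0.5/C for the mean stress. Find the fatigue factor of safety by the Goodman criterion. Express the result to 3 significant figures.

C = D/d = 31.0/3.0 = 10.3333; K_W = (4C−1)/(4C−4)+0.615/C = 1.1399; K_s = 1+0.5/C = 1.0484
F_a = (F_max−F_min)/2 = 128 N; F_m = (F_max+F_min)/2 = 259 N
τ_a = K_W·8F_aD/(πd³) = 1.1399 × 374.24 = 426.58 MPa
τ_m = K_s·8F_mD/(πd³) = 1.0484 × 757.25 = 793.89 MPa
Goodman: 1/n_f = τ_a/S_se + τ_m/S_su = 426.58/526 + 793.89/1120 = 0.81100 + 0.70883 = 1.5198
n_f = 1/1.5198 = 0.658

0.658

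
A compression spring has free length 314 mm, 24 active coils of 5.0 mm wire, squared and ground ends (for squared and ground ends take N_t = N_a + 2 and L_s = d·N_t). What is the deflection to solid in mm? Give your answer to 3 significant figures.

184 mm

N_t = 26; L_s = 5.0·26 = 130 mm
δ_solid = L₀ − L_s = 314 − 130 = 184 mm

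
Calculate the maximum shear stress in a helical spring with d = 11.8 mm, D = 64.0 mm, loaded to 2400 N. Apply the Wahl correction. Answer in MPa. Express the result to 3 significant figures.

305 MPa

Spring index C = D/d = 64.0/11.8 = 5.4237
K_W = (4C−1)/(4C−4) + 0.615/C = 20.695/17.695 + 0.1134 = 1.2829
τ₀ = 8FD/(πd³) = 8·2400·64.0/(π·11.8³) = 1.2288e+06/5161.7 = 238.06 MPa
τ_max = K·τ₀ = 1.2829 × 238.06 = 305.41 MPa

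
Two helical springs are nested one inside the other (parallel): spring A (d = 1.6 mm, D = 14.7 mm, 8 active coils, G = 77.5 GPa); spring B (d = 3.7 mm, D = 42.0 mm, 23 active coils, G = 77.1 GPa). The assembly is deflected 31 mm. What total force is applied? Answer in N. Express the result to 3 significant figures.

110 N

k_A = Gd⁴/(8D³N_a) = (77.5×10³)(1.6⁴)/(8·14.7³·8) = 2.4983 N/mm
k_B = Gd⁴/(8D³N_a) = (77.1×10³)(3.7⁴)/(8·42.0³·23) = 1.06 N/mm
Parallel: k_eq = 2.4983 + 1.06 = 3.5583 N/mm
F = k_eq·δ = 3.5583·31 = 110.31 N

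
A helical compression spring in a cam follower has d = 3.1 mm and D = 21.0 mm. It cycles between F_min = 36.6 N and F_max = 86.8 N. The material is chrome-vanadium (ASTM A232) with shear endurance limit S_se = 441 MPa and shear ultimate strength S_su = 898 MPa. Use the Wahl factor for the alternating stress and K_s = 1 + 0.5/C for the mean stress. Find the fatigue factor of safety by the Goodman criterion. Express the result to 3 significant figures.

C = D/d = 21.0/3.1 = 6.7742; K_W = (4C−1)/(4C−4)+0.615/C = 1.2207; K_s = 1+0.5/C = 1.0738
F_a = (F_max−F_min)/2 = 25.1 N; F_m = (F_max+F_min)/2 = 61.7 N
τ_a = K_W·8F_aD/(πd³) = 1.2207 × 45.056 = 54.998 MPa
τ_m = K_s·8F_mD/(πd³) = 1.0738 × 110.75 = 118.93 MPa
Goodman: 1/n_f = τ_a/S_se + τ_m/S_su = 54.998/441 + 118.93/898 = 0.12471 + 0.13244 = 0.25715
n_f = 1/0.25715 = 3.889

3.89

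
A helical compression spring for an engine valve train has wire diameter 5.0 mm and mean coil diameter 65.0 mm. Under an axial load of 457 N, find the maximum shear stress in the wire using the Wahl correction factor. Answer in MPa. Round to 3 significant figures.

672 MPa

Spring index C = D/d = 65.0/5.0 = 13.0000
K_W = (4C−1)/(4C−4) + 0.615/C = 51.000/48.000 + 0.0473 = 1.1098
τ₀ = 8FD/(πd³) = 8·457·65.0/(π·5.0³) = 237640/392.7 = 605.15 MPa
τ_max = K·τ₀ = 1.1098 × 605.15 = 671.59 MPa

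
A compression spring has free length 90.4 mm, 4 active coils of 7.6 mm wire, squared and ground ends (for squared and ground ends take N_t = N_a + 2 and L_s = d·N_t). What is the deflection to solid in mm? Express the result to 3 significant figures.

N_t = 6; L_s = 7.6·6 = 45.6 mm
δ_solid = L₀ − L_s = 90.4 − 45.6 = 44.8 mm

44.8 mm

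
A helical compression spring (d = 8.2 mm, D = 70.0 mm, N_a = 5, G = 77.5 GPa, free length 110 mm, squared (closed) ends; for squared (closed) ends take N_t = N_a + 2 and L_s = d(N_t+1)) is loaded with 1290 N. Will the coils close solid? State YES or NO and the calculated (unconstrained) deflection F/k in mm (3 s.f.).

k = Gd⁴/(8D³N_a) = (77.5×10³)(8.2⁴)/(8·70.0³·5) = 25.539 N/mm
N_t = 7; L_s = 8.2·8 = 65.6 mm; δ_solid = L₀ − L_s = 110 − 65.6 = 44.4 mm
δ = F/k = 1290/25.539 = 50.511 mm
δ ≥ δ_solid → spring goes solid

YES, δ = 50.5 mm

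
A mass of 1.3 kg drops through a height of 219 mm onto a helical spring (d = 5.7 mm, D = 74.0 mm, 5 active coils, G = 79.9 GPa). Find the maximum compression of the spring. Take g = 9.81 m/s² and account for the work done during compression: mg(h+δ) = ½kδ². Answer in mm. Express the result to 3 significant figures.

35.3 mm

k = Gd⁴/(8D³N_a) = (79.9×10³)(5.7⁴)/(8·74.0³·5) = 5.2034 N/mm
W = mg = 1.3 × 9.81 = 12.753 N
½kδ² − Wδ − Wh = 0 → δ = (W + √(W² + 2kWh))/k
δ = (12.753 + √(162.64 + 29065.5))/5.2034 = (12.753 + 170.96)/5.2034 = 35.306 mm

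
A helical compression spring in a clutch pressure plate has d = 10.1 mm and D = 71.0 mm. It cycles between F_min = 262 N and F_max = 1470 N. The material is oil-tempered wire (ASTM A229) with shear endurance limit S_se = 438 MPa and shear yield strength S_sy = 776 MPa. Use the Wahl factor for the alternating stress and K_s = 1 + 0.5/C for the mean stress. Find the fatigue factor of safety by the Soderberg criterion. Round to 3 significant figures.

C = D/d = 71.0/10.1 = 7.0297; K_W = (4C−1)/(4C−4)+0.615/C = 1.2119; K_s = 1+0.5/C = 1.0711
F_a = (F_max−F_min)/2 = 604 N; F_m = (F_max+F_min)/2 = 866 N
τ_a = K_W·8F_aD/(πd³) = 1.2119 × 105.99 = 128.45 MPa
τ_m = K_s·8F_mD/(πd³) = 1.0711 × 151.97 = 162.78 MPa
Soderberg: 1/n_f = τ_a/S_se + τ_m/S_sy = 128.45/438 + 162.78/776 = 0.29326 + 0.20976 = 0.50302
n_f = 1/0.50302 = 1.988

1.99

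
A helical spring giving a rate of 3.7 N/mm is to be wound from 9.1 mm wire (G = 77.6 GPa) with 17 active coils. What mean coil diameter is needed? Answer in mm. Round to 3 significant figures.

102 mm

D = (Gd⁴/(8N_a·k))^(1/3) = (77.6×10³·9.1⁴/(8·17·3.7))^(1/3)
  = (1.05752e+06)^(1/3) = 101.8816 mm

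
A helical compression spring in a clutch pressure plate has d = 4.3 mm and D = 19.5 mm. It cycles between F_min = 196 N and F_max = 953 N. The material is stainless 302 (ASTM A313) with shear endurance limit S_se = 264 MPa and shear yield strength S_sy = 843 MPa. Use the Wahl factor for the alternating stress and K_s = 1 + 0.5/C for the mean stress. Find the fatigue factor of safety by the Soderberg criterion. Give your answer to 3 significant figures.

C = D/d = 19.5/4.3 = 4.5349; K_W = (4C−1)/(4C−4)+0.615/C = 1.3478; K_s = 1+0.5/C = 1.1103
F_a = (F_max−F_min)/2 = 378.5 N; F_m = (F_max+F_min)/2 = 574.5 N
τ_a = K_W·8F_aD/(πd³) = 1.3478 × 236.39 = 318.61 MPa
τ_m = K_s·8F_mD/(πd³) = 1.1103 × 358.81 = 398.37 MPa
Soderberg: 1/n_f = τ_a/S_se + τ_m/S_sy = 318.61/264 + 398.37/843 = 1.20685 + 0.47256 = 1.6794
n_f = 1/1.6794 = 0.5954

0.595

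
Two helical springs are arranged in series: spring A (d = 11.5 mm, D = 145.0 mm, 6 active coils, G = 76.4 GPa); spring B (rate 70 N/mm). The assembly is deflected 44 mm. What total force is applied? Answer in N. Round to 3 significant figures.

k_A = Gd⁴/(8D³N_a) = (76.4×10³)(11.5⁴)/(8·145.0³·6) = 9.1314 N/mm
Series: 1/k_eq = 1/9.1314 + 1/70 = 0.1238; k_eq = 8.0777 N/mm
F = k_eq·δ = 8.0777·44 = 355.42 N

355 N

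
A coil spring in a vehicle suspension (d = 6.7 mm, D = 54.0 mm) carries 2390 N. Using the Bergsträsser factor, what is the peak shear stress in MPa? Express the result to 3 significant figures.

Spring index C = D/d = 54.0/6.7 = 8.0597
K_B = (4C+2)/(4C−3) = 34.239/29.239 = 1.1710
τ₀ = 8FD/(πd³) = 8·2390·54.0/(π·6.7³) = 1.03248e+06/944.87 = 1092.7 MPa
τ_max = K·τ₀ = 1.1710 × 1092.7 = 1279.6 MPa

1280 MPa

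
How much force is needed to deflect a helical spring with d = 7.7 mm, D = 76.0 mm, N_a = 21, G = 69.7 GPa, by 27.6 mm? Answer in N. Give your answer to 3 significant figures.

k = Gd⁴/(8D³N_a) = (69.7×10³)(7.7⁴)/(8·76.0³·21) = 3.3224 N/mm
F = k·δ = 3.3224 × 27.6 = 91.697 N

91.7 N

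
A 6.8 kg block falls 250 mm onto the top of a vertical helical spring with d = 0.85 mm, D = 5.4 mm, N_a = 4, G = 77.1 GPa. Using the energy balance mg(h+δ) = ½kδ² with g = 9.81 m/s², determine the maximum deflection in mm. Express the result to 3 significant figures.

k = Gd⁴/(8D³N_a) = (77.1×10³)(0.85⁴)/(8·5.4³·4) = 7.9873 N/mm
W = mg = 6.8 × 9.81 = 66.708 N
½kδ² − Wδ − Wh = 0 → δ = (W + √(W² + 2kWh))/k
δ = (66.708 + √(4450 + 266408))/7.9873 = (66.708 + 520.44)/7.9873 = 73.51 mm

73.5 mm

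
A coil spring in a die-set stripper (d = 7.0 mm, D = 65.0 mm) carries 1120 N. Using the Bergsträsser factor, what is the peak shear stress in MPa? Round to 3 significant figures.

Spring index C = D/d = 65.0/7.0 = 9.2857
K_B = (4C+2)/(4C−3) = 39.143/34.143 = 1.1464
τ₀ = 8FD/(πd³) = 8·1120·65.0/(π·7.0³) = 582400/1077.6 = 540.48 MPa
τ_max = K·τ₀ = 1.1464 × 540.48 = 619.63 MPa

620 MPa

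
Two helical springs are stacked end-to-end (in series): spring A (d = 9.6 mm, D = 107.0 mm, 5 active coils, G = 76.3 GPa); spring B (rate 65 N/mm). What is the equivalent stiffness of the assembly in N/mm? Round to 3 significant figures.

k_A = Gd⁴/(8D³N_a) = (76.3×10³)(9.6⁴)/(8·107.0³·5) = 13.225 N/mm
Series: 1/k_eq = 1/13.225 + 1/65 = 0.090999; k_eq = 10.989 N/mm

11.0 N/mm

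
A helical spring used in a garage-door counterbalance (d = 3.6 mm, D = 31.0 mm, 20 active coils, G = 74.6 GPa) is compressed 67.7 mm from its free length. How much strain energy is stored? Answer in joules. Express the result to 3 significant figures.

6.02 J

k = Gd⁴/(8D³N_a) = (74.6×10³)(3.6⁴)/(8·31.0³·20) = 2.6287 N/mm
U = ½kδ² = 0.5 × 2.6287 × 67.7² = 6024.1 N·mm = 6.0241 J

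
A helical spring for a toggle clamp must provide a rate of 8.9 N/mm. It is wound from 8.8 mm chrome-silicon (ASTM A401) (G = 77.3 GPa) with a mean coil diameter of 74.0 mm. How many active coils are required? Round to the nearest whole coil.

16

N_a = Gd⁴/(8D³k) = (77.3×10³ × 8.8⁴)/(8 × 74.0³ × 8.9)
    = 4.63565e+08 / 2.88519e+07 = 16.07 → 16 coils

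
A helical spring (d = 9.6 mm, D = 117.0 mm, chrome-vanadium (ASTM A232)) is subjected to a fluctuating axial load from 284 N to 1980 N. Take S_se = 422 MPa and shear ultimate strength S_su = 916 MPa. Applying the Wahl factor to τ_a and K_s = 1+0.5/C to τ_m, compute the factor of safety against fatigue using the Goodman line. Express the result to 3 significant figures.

0.841

C = D/d = 117.0/9.6 = 12.1875; K_W = (4C−1)/(4C−4)+0.615/C = 1.1175; K_s = 1+0.5/C = 1.0410
F_a = (F_max−F_min)/2 = 848 N; F_m = (F_max+F_min)/2 = 1132 N
τ_a = K_W·8F_aD/(πd³) = 1.1175 × 285.57 = 319.12 MPa
τ_m = K_s·8F_mD/(πd³) = 1.0410 × 381.21 = 396.84 MPa
Goodman: 1/n_f = τ_a/S_se + τ_m/S_su = 319.12/422 + 396.84/916 = 0.75621 + 0.43324 = 1.1894
n_f = 1/1.1894 = 0.8407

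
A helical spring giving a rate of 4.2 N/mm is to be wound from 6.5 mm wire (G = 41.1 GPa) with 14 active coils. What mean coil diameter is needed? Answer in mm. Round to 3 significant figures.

D = (Gd⁴/(8N_a·k))^(1/3) = (41.1×10³·6.5⁴/(8·14·4.2))^(1/3)
  = (155965)^(1/3) = 53.8281 mm

53.8 mm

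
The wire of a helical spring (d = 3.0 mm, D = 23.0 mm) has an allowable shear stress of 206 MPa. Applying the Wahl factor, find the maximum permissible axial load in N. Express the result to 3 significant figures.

C = D/d = 23.0/3.0 = 7.6667
K_W = (4C−1)/(4C−4) + 0.615/C = 29.667/26.667 + 0.0802 = 1.1927
τ_max = K·8FD/(πd³) → F_max = τ_allow·πd³/(8DK)
F_max = 206·π·3.0³/(8·23.0·1.1927) = 17474/219.46 = 79.621 N

79.6 N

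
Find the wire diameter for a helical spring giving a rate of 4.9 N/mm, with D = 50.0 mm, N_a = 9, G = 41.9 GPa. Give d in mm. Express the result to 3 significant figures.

5.70 mm

d = (8D³N_a·k / G)^(1/4) = (8·50.0³·9·4.9 / (41.9×10³))^0.25
  = (1052.5)^0.25 = 5.6958 mm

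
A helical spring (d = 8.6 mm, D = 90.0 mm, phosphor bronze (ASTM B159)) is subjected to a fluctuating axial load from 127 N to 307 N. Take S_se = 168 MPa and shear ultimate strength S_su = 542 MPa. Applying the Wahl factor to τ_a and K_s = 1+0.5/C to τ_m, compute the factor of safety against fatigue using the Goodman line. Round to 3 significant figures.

2.70

C = D/d = 90.0/8.6 = 10.4651; K_W = (4C−1)/(4C−4)+0.615/C = 1.1380; K_s = 1+0.5/C = 1.0478
F_a = (F_max−F_min)/2 = 90 N; F_m = (F_max+F_min)/2 = 217 N
τ_a = K_W·8F_aD/(πd³) = 1.1380 × 32.429 = 36.904 MPa
τ_m = K_s·8F_mD/(πd³) = 1.0478 × 78.189 = 81.925 MPa
Goodman: 1/n_f = τ_a/S_se + τ_m/S_su = 36.904/168 + 81.925/542 = 0.21967 + 0.15115 = 0.37082
n_f = 1/0.37082 = 2.697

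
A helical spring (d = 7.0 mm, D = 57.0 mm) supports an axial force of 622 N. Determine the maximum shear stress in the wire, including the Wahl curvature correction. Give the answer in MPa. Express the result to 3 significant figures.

Spring index C = D/d = 57.0/7.0 = 8.1429
K_W = (4C−1)/(4C−4) + 0.615/C = 31.571/28.571 + 0.0755 = 1.1805
τ₀ = 8FD/(πd³) = 8·622·57.0/(π·7.0³) = 283632/1077.6 = 263.22 MPa
τ_max = K·τ₀ = 1.1805 × 263.22 = 310.73 MPa

311 MPa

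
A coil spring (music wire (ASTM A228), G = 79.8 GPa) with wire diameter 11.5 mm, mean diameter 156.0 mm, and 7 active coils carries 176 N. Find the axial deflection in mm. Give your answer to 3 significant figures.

k = Gd⁴/(8D³N_a) = (79.8×10³)(11.5⁴)/(8·156.0³·7) = 6.565 N/mm
δ = F/k = 176 / 6.565 = 26.809 mm

26.8 mm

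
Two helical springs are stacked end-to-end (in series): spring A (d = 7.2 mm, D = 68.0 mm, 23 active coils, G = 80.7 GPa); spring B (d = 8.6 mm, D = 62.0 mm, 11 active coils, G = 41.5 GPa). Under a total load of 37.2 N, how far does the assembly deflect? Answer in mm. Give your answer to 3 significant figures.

13.4 mm

k_A = Gd⁴/(8D³N_a) = (80.7×10³)(7.2⁴)/(8·68.0³·23) = 3.7485 N/mm
k_B = Gd⁴/(8D³N_a) = (41.5×10³)(8.6⁴)/(8·62.0³·11) = 10.824 N/mm
Series: 1/k_eq = 1/3.7485 + 1/10.824 = 0.35916; k_eq = 2.7843 N/mm
δ = F/k_eq = 37.2/2.7843 = 13.361 mm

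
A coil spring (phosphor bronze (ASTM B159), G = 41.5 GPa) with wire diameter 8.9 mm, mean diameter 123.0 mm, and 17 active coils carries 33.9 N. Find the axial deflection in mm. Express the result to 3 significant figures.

k = Gd⁴/(8D³N_a) = (41.5×10³)(8.9⁴)/(8·123.0³·17) = 1.0289 N/mm
δ = F/k = 33.9 / 1.0289 = 32.949 mm

32.9 mm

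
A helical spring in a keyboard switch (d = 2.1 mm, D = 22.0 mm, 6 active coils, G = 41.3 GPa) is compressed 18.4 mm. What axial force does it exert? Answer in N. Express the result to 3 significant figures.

k = Gd⁴/(8D³N_a) = (41.3×10³)(2.1⁴)/(8·22.0³·6) = 1.5715 N/mm
F = k·δ = 1.5715 × 18.4 = 28.916 N

28.9 N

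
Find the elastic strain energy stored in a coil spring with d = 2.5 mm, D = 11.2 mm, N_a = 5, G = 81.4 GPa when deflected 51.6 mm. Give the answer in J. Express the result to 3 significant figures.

75.3 J

k = Gd⁴/(8D³N_a) = (81.4×10³)(2.5⁴)/(8·11.2³·5) = 56.581 N/mm
U = ½kδ² = 0.5 × 56.581 × 51.6² = 75325 N·mm = 75.325 J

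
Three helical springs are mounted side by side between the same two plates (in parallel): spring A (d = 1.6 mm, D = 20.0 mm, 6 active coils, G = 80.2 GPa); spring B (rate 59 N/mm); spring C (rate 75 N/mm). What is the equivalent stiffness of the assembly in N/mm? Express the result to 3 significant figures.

135 N/mm

k_A = Gd⁴/(8D³N_a) = (80.2×10³)(1.6⁴)/(8·20.0³·6) = 1.3687 N/mm
Parallel: k_eq = 1.3687 + 59 + 75 = 135.37 N/mm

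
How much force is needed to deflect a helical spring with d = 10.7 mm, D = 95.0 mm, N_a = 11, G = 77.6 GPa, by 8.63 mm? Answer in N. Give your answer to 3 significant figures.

116 N

k = Gd⁴/(8D³N_a) = (77.6×10³)(10.7⁴)/(8·95.0³·11) = 13.482 N/mm
F = k·δ = 13.482 × 8.63 = 116.35 N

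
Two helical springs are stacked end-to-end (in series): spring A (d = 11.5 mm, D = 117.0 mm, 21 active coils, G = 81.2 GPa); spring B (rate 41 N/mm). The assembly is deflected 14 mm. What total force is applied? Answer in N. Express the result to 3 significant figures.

65.5 N

k_A = Gd⁴/(8D³N_a) = (81.2×10³)(11.5⁴)/(8·117.0³·21) = 5.2781 N/mm
Series: 1/k_eq = 1/5.2781 + 1/41 = 0.21385; k_eq = 4.6762 N/mm
F = k_eq·δ = 4.6762·14 = 65.466 N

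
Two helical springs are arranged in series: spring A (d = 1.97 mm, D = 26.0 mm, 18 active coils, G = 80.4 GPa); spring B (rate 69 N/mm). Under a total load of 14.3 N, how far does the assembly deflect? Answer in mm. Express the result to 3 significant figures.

k_A = Gd⁴/(8D³N_a) = (80.4×10³)(1.97⁴)/(8·26.0³·18) = 0.47845 N/mm
Series: 1/k_eq = 1/0.47845 + 1/69 = 2.1046; k_eq = 0.47516 N/mm
δ = F/k_eq = 14.3/0.47516 = 30.095 mm

30.1 mm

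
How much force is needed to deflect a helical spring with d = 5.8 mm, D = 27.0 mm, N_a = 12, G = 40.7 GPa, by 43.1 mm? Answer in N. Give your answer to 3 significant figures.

k = Gd⁴/(8D³N_a) = (40.7×10³)(5.8⁴)/(8·27.0³·12) = 24.375 N/mm
F = k·δ = 24.375 × 43.1 = 1050.6 N

1050 N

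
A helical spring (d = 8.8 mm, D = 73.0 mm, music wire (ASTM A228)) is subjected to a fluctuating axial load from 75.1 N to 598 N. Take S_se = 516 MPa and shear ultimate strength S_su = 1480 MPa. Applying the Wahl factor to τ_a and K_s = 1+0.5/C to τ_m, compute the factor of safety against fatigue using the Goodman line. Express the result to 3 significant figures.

C = D/d = 73.0/8.8 = 8.2955; K_W = (4C−1)/(4C−4)+0.615/C = 1.1769; K_s = 1+0.5/C = 1.0603
F_a = (F_max−F_min)/2 = 261.45 N; F_m = (F_max+F_min)/2 = 336.55 N
τ_a = K_W·8F_aD/(πd³) = 1.1769 × 71.319 = 83.938 MPa
τ_m = K_s·8F_mD/(πd³) = 1.0603 × 91.805 = 97.338 MPa
Goodman: 1/n_f = τ_a/S_se + τ_m/S_su = 83.938/516 + 97.338/1480 = 0.16267 + 0.06577 = 0.22844
n_f = 1/0.22844 = 4.378

4.38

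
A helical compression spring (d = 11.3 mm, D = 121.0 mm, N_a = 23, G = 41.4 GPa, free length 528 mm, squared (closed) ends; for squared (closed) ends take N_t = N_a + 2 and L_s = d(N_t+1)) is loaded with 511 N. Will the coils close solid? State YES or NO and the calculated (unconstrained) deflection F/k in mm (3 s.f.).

YES, δ = 247 mm

k = Gd⁴/(8D³N_a) = (41.4×10³)(11.3⁴)/(8·121.0³·23) = 2.0708 N/mm
N_t = 25; L_s = 11.3·26 = 293.8 mm; δ_solid = L₀ − L_s = 528 − 293.8 = 234.2 mm
δ = F/k = 511/2.0708 = 246.76 mm
δ ≥ δ_solid → spring goes solid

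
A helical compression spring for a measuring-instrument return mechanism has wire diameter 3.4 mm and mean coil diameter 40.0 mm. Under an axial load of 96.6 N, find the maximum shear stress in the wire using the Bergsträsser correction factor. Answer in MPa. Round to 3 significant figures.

Spring index C = D/d = 40.0/3.4 = 11.7647
K_B = (4C+2)/(4C−3) = 49.059/44.059 = 1.1135
τ₀ = 8FD/(πd³) = 8·96.6·40.0/(π·3.4³) = 30912/123.48 = 250.35 MPa
τ_max = K·τ₀ = 1.1135 × 250.35 = 278.76 MPa

279 MPa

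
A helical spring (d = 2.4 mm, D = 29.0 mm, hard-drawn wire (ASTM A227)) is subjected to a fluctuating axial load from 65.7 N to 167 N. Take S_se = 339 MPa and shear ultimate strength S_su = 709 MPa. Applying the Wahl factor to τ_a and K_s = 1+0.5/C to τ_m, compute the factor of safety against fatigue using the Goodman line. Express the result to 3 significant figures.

C = D/d = 29.0/2.4 = 12.0833; K_W = (4C−1)/(4C−4)+0.615/C = 1.1186; K_s = 1+0.5/C = 1.0414
F_a = (F_max−F_min)/2 = 50.65 N; F_m = (F_max+F_min)/2 = 116.35 N
τ_a = K_W·8F_aD/(πd³) = 1.1186 × 270.57 = 302.65 MPa
τ_m = K_s·8F_mD/(πd³) = 1.0414 × 621.54 = 647.26 MPa
Goodman: 1/n_f = τ_a/S_se + τ_m/S_su = 302.65/339 + 647.26/709 = 0.89278 + 0.91292 = 1.8057
n_f = 1/1.8057 = 0.5538

0.554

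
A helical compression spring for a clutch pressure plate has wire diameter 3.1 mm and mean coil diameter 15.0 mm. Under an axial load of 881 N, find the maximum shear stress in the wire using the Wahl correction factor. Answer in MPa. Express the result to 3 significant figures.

Spring index C = D/d = 15.0/3.1 = 4.8387
K_W = (4C−1)/(4C−4) + 0.615/C = 18.355/15.355 + 0.1271 = 1.3225
τ₀ = 8FD/(πd³) = 8·881·15.0/(π·3.1³) = 105720/93.591 = 1129.6 MPa
τ_max = K·τ₀ = 1.3225 × 1129.6 = 1493.9 MPa

1490 MPa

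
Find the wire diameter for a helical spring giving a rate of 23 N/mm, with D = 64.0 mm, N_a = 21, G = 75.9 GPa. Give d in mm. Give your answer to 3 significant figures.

10.7 mm

d = (8D³N_a·k / G)^(1/4) = (8·64.0³·21·23 / (75.9×10³))^0.25
  = (13346)^0.25 = 10.7482 mm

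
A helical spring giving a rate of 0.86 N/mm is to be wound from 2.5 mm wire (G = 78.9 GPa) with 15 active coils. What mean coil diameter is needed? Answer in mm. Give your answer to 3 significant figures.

D = (Gd⁴/(8N_a·k))^(1/3) = (78.9×10³·2.5⁴/(8·15·0.86))^(1/3)
  = (29864.6)^(1/3) = 31.0255 mm

31.0 mm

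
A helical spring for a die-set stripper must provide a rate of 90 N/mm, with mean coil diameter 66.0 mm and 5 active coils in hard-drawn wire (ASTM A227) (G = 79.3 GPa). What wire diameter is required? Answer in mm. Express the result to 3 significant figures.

d = (8D³N_a·k / G)^(1/4) = (8·66.0³·5·90 / (79.3×10³))^0.25
  = (13052)^0.25 = 10.6885 mm

10.7 mm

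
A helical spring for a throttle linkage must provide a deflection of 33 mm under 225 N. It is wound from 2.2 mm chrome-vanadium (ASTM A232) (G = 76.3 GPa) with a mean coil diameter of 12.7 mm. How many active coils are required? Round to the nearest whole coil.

16

Required rate k = F/δ = 225/33 = 6.8182 N/mm
N_a = Gd⁴/(8D³k) = (76.3×10³ × 2.2⁴)/(8 × 12.7³ × 6.8182)
    = 1.78737e+06 / 111730 = 16 → 16 coils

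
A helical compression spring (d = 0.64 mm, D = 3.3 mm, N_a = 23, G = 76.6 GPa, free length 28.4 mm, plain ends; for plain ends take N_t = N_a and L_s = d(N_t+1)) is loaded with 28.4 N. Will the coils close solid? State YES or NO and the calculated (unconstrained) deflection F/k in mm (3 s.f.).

k = Gd⁴/(8D³N_a) = (76.6×10³)(0.64⁴)/(8·3.3³·23) = 1.9435 N/mm
N_t = 23; L_s = 0.64·24 = 15.36 mm; δ_solid = L₀ − L_s = 28.4 − 15.36 = 13.04 mm
δ = F/k = 28.4/1.9435 = 14.613 mm
δ ≥ δ_solid → spring goes solid

YES, δ = 14.6 mm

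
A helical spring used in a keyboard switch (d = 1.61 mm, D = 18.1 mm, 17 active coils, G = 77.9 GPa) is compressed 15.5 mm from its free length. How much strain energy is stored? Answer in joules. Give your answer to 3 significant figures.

0.0780 J

k = Gd⁴/(8D³N_a) = (77.9×10³)(1.61⁴)/(8·18.1³·17) = 0.64903 N/mm
U = ½kδ² = 0.5 × 0.64903 × 15.5² = 77.965 N·mm = 0.077965 J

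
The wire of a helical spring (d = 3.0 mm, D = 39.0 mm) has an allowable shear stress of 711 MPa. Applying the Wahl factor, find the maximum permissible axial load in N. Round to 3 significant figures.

174 N

C = D/d = 39.0/3.0 = 13.0000
K_W = (4C−1)/(4C−4) + 0.615/C = 51.000/48.000 + 0.0473 = 1.1098
τ_max = K·8FD/(πd³) → F_max = τ_allow·πd³/(8DK)
F_max = 711·π·3.0³/(8·39.0·1.1098) = 60309/346.26 = 174.17 N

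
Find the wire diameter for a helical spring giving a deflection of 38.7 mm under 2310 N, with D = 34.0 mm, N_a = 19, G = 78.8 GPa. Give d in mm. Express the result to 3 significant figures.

8.20 mm

Required rate k = F/δ = 2310/38.7 = 59.69 N/mm
d = (8D³N_a·k / G)^(1/4) = (8·34.0³·19·59.69 / (78.8×10³))^0.25
  = (4525.4)^0.25 = 8.2019 mm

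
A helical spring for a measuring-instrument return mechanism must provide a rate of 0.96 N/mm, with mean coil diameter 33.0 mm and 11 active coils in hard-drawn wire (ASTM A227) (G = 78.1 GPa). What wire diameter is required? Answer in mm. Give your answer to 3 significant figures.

2.50 mm

d = (8D³N_a·k / G)^(1/4) = (8·33.0³·11·0.96 / (78.1×10³))^0.25
  = (38.873)^0.25 = 2.4970 mm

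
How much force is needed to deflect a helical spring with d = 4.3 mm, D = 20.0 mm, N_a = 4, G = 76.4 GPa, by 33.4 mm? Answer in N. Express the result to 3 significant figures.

k = Gd⁴/(8D³N_a) = (76.4×10³)(4.3⁴)/(8·20.0³·4) = 102.03 N/mm
F = k·δ = 102.03 × 33.4 = 3407.8 N

3410 N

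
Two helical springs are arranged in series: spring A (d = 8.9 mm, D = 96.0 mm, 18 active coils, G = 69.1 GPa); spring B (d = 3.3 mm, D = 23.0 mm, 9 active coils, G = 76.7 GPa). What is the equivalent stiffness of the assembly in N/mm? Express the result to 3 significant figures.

2.56 N/mm

k_A = Gd⁴/(8D³N_a) = (69.1×10³)(8.9⁴)/(8·96.0³·18) = 3.403 N/mm
k_B = Gd⁴/(8D³N_a) = (76.7×10³)(3.3⁴)/(8·23.0³·9) = 10.383 N/mm
Series: 1/k_eq = 1/3.403 + 1/10.383 = 0.39017; k_eq = 2.563 N/mm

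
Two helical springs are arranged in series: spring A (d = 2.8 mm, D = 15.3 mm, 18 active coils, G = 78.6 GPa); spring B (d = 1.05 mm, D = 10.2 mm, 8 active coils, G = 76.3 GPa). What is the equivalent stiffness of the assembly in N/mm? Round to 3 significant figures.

k_A = Gd⁴/(8D³N_a) = (78.6×10³)(2.8⁴)/(8·15.3³·18) = 9.3674 N/mm
k_B = Gd⁴/(8D³N_a) = (76.3×10³)(1.05⁴)/(8·10.2³·8) = 1.3655 N/mm
Series: 1/k_eq = 1/9.3674 + 1/1.3655 = 0.83907; k_eq = 1.1918 N/mm

1.19 N/mm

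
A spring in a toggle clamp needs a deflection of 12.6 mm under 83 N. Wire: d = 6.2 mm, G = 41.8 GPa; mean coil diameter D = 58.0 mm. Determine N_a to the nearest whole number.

6

Required rate k = F/δ = 83/12.6 = 6.5873 N/mm
N_a = Gd⁴/(8D³k) = (41.8×10³ × 6.2⁴)/(8 × 58.0³ × 6.5873)
    = 6.17651e+07 / 1.02821e+07 = 6.007 → 6 coils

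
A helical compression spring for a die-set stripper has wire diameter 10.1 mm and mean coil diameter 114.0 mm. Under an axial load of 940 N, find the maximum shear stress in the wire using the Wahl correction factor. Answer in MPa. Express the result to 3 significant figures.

Spring index C = D/d = 114.0/10.1 = 11.2871
K_W = (4C−1)/(4C−4) + 0.615/C = 44.149/41.149 + 0.0545 = 1.1274
τ₀ = 8FD/(πd³) = 8·940·114.0/(π·10.1³) = 857280/3236.8 = 264.86 MPa
τ_max = K·τ₀ = 1.1274 × 264.86 = 298.6 MPa

299 MPa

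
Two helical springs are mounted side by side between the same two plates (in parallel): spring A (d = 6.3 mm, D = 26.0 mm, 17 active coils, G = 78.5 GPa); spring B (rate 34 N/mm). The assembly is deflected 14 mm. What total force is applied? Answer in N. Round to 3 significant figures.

k_A = Gd⁴/(8D³N_a) = (78.5×10³)(6.3⁴)/(8·26.0³·17) = 51.734 N/mm
Parallel: k_eq = 51.734 + 34 = 85.734 N/mm
F = k_eq·δ = 85.734·14 = 1200.3 N

1200 N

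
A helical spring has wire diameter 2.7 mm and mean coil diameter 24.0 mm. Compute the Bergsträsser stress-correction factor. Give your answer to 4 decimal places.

1.1536

C = D/d = 24.0/2.7 = 8.8889
K_B = (4C+2)/(4C−3) = 37.556/32.556 = 1.1536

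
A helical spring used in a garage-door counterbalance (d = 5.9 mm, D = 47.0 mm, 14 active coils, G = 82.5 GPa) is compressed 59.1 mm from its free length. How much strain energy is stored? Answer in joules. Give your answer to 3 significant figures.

15.0 J

k = Gd⁴/(8D³N_a) = (82.5×10³)(5.9⁴)/(8·47.0³·14) = 8.5971 N/mm
U = ½kδ² = 0.5 × 8.5971 × 59.1² = 15014 N·mm = 15.014 J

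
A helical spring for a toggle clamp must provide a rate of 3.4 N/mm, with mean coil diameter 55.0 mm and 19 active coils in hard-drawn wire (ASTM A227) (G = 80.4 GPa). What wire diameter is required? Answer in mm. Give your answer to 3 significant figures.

5.72 mm

d = (8D³N_a·k / G)^(1/4) = (8·55.0³·19·3.4 / (80.4×10³))^0.25
  = (1069.4)^0.25 = 5.7186 mm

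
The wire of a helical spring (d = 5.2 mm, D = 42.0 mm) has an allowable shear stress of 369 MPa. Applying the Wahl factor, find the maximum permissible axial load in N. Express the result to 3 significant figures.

C = D/d = 42.0/5.2 = 8.0769
K_W = (4C−1)/(4C−4) + 0.615/C = 31.308/28.308 + 0.0761 = 1.1821
τ_max = K·8FD/(πd³) → F_max = τ_allow·πd³/(8DK)
F_max = 369·π·5.2³/(8·42.0·1.1821) = 1.63e+05/397.19 = 410.38 N

410 N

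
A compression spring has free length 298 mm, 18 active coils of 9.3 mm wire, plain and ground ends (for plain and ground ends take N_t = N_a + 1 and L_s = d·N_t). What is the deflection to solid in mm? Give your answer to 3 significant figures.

N_t = 19; L_s = 9.3·19 = 176.7 mm
δ_solid = L₀ − L_s = 298 − 176.7 = 121.3 mm

121 mm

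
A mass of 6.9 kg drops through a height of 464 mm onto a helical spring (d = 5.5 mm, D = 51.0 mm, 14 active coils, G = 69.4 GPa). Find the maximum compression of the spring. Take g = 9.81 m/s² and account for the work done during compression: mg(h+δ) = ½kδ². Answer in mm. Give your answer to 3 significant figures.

138 mm

k = Gd⁴/(8D³N_a) = (69.4×10³)(5.5⁴)/(8·51.0³·14) = 4.2745 N/mm
W = mg = 6.9 × 9.81 = 67.689 N
½kδ² − Wδ − Wh = 0 → δ = (W + √(W² + 2kWh))/k
δ = (67.689 + √(4581.8 + 268502))/4.2745 = (67.689 + 522.57)/4.2745 = 138.09 mm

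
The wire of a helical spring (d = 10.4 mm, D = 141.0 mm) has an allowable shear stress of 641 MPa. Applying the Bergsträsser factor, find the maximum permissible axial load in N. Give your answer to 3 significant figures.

1830 N

C = D/d = 141.0/10.4 = 13.5577
K_B = (4C+2)/(4C−3) = 56.231/51.231 = 1.0976
τ_max = K·8FD/(πd³) → F_max = τ_allow·πd³/(8DK)
F_max = 641·π·10.4³/(8·141.0·1.0976) = 2.2652e+06/1238.1 = 1829.6 N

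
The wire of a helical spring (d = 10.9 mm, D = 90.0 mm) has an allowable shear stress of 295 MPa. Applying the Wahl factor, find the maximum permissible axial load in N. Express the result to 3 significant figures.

1420 N

C = D/d = 90.0/10.9 = 8.2569
K_W = (4C−1)/(4C−4) + 0.615/C = 32.028/29.028 + 0.0745 = 1.1778
τ_max = K·8FD/(πd³) → F_max = τ_allow·πd³/(8DK)
F_max = 295·π·10.9³/(8·90.0·1.1778) = 1.2002e+06/848.04 = 1415.3 N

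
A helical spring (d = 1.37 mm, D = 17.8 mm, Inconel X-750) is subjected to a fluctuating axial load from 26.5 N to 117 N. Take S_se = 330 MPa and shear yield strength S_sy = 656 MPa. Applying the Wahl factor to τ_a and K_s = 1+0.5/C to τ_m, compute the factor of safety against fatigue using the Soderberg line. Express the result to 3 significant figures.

0.213

C = D/d = 17.8/1.37 = 12.9927; K_W = (4C−1)/(4C−4)+0.615/C = 1.1099; K_s = 1+0.5/C = 1.0385
F_a = (F_max−F_min)/2 = 45.25 N; F_m = (F_max+F_min)/2 = 71.75 N
τ_a = K_W·8F_aD/(πd³) = 1.1099 × 797.66 = 885.3 MPa
τ_m = K_s·8F_mD/(πd³) = 1.0385 × 1264.8 = 1313.5 MPa
Soderberg: 1/n_f = τ_a/S_se + τ_m/S_sy = 885.3/330 + 1313.5/656 = 2.68272 + 2.00224 = 4.685
n_f = 1/4.685 = 0.2134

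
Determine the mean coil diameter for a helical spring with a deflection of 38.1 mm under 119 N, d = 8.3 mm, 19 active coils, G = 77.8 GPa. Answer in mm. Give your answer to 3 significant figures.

Required rate k = F/δ = 119/38.1 = 3.1234 N/mm
D = (Gd⁴/(8N_a·k))^(1/3) = (77.8×10³·8.3⁴/(8·19·3.1234))^(1/3)
  = (777726)^(1/3) = 91.9621 mm

92.0 mm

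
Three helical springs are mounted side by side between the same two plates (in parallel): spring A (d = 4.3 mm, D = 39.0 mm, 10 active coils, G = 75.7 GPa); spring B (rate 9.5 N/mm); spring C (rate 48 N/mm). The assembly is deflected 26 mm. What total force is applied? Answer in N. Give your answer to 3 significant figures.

k_A = Gd⁴/(8D³N_a) = (75.7×10³)(4.3⁴)/(8·39.0³·10) = 5.4536 N/mm
Parallel: k_eq = 5.4536 + 9.5 + 48 = 62.954 N/mm
F = k_eq·δ = 62.954·26 = 1636.8 N

1640 N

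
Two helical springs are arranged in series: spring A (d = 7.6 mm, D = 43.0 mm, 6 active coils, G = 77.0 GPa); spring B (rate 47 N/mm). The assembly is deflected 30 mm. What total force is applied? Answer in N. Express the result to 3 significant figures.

830 N

k_A = Gd⁴/(8D³N_a) = (77.0×10³)(7.6⁴)/(8·43.0³·6) = 67.313 N/mm
Series: 1/k_eq = 1/67.313 + 1/47 = 0.036133; k_eq = 27.676 N/mm
F = k_eq·δ = 27.676·30 = 830.28 N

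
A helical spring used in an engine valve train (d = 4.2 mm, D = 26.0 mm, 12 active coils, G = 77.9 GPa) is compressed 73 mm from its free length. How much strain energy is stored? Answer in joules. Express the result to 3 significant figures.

38.3 J

k = Gd⁴/(8D³N_a) = (77.9×10³)(4.2⁴)/(8·26.0³·12) = 14.366 N/mm
U = ½kδ² = 0.5 × 14.366 × 73² = 38279 N·mm = 38.279 J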